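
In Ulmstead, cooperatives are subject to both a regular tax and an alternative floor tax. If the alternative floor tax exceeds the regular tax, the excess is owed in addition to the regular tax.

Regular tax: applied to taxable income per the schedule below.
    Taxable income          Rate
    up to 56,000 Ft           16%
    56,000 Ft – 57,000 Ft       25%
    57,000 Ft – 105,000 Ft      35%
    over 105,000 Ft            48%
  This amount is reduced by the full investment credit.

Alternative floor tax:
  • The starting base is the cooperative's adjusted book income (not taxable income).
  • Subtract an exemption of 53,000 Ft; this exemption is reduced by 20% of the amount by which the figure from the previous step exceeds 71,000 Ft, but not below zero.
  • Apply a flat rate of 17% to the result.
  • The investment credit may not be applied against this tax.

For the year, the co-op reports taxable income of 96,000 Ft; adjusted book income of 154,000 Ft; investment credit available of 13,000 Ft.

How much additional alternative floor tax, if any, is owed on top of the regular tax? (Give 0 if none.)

Alternative floor tax:
  Base (adjusted book income): 154,000 Ft
  Exemption: 53,000 Ft − 20% × (154,000 Ft − 71,000 Ft) = 53,000 Ft − 16,600 Ft = 36,400 Ft
  Base: 154,000 Ft − 36,400 Ft = 117,600 Ft
  117,600 Ft × 17% = 19,992 Ft

Regular tax:
  56,000 Ft × 16% = 8,960 Ft
  1,000 Ft × 25% = 250 Ft
  39,000 Ft × 35% = 13,650 Ft
  → 22,860 Ft
  Less investment credit 13,000 Ft → 9,860 Ft

Excess of alternative floor tax over regular tax: 19,992 Ft − 9,860 Ft = 10,132 Ft.

10,132 Ft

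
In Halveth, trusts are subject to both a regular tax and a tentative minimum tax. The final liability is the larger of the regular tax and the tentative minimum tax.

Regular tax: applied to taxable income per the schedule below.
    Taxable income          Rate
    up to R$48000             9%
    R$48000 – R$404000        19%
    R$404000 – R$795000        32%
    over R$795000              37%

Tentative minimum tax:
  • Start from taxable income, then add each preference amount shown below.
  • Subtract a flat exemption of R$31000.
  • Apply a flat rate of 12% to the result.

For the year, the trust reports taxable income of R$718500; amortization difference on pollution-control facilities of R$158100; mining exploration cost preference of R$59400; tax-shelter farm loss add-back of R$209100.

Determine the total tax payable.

R$172600

Tentative minimum tax:
  Adjusted income: R$718500 + R$158100 + R$59400 + R$209100 = R$1145100
  Less exemption R$31000 → base R$1114100
  R$1114100 × 12% = R$133692

Regular tax:
  R$48000 × 9% = R$4320
  R$356000 × 19% = R$67640
  R$314500 × 32% = R$100640
  → R$172600

R$172600 > R$133692, so the regular tax governs.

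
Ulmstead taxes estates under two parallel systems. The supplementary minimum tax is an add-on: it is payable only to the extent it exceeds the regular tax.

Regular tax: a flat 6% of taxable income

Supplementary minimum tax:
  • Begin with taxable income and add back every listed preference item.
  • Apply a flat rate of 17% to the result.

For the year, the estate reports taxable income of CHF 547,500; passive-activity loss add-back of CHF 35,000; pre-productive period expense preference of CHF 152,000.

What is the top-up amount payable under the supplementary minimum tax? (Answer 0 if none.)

Supplementary minimum tax:
  Adjusted income: CHF 547,500 + CHF 35,000 + CHF 152,000 = CHF 734,500
  CHF 734,500 × 17% = CHF 124,865

Regular tax:
  CHF 547,500 × 6% = CHF 32,850

Excess of supplementary minimum tax over regular tax: CHF 124,865 − CHF 32,850 = CHF 92,015.

CHF 92,015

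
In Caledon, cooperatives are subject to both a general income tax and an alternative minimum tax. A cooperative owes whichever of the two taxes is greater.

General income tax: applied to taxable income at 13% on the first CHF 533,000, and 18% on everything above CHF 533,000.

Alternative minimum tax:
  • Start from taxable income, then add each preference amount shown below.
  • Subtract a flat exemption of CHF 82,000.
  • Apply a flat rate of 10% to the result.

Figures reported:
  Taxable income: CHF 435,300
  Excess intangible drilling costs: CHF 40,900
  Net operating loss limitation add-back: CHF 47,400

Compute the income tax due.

CHF 56,589

General income tax:
  CHF 435,300 × 13% = CHF 56,589

Alternative minimum tax:
  Adjusted income: CHF 435,300 + CHF 40,900 + CHF 47,400 = CHF 523,600
  Less exemption CHF 82,000 → base CHF 441,600
  CHF 441,600 × 10% = CHF 44,160

CHF 56,589 > CHF 44,160, so the general income tax governs.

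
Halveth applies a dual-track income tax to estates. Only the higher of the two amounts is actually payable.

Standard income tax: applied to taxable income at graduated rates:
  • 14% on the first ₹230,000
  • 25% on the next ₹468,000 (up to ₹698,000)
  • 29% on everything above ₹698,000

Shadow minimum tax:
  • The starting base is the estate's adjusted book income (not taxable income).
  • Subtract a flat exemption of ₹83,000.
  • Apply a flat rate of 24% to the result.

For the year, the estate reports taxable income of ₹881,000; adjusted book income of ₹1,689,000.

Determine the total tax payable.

Standard income tax:
  ₹230,000 × 14% = ₹32,200
  ₹468,000 × 25% = ₹117,000
  ₹183,000 × 29% = ₹53,070
  → ₹202,270

Shadow minimum tax:
  Base (adjusted book income): ₹1,689,000
  Less exemption ₹83,000 → base ₹1,606,000
  ₹1,606,000 × 24% = ₹385,440

₹385,440 > ₹202,270, so the shadow minimum tax is the binding amount.

₹385,440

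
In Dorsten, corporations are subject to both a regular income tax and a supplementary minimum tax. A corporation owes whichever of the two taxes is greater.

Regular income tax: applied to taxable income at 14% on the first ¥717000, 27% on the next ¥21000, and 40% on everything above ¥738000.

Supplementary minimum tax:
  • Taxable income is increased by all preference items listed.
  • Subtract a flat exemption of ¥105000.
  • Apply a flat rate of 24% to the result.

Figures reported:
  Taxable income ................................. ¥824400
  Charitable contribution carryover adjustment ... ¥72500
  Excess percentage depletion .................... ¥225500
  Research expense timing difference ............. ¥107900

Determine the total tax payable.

Regular income tax:
  ¥717000 × 14% = ¥100380
  ¥21000 × 27% = ¥5670
  ¥86400 × 40% = ¥34560
  → ¥140610

Supplementary minimum tax:
  Adjusted income: ¥824400 + ¥72500 + ¥225500 + ¥107900 = ¥1230300
  Less exemption ¥105000 → base ¥1125300
  ¥1125300 × 24% = ¥270072

¥270072 > ¥140610, so the supplementary minimum tax is the binding amount.

¥270072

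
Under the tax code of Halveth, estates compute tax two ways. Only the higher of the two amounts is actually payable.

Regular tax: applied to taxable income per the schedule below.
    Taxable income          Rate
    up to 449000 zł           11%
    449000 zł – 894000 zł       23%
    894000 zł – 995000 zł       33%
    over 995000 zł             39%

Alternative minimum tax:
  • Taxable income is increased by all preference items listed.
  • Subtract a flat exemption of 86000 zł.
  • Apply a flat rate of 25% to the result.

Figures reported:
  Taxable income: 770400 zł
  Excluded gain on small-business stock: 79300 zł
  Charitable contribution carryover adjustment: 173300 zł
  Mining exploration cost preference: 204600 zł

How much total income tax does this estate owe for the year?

Regular tax:
  449000 zł × 11% = 49390 zł
  321400 zł × 23% = 73922 zł
  → 123312 zł

Alternative minimum tax:
  Adjusted income: 770400 zł + 79300 zł + 173300 zł + 204600 zł = 1227600 zł
  Less exemption 86000 zł → base 1141600 zł
  1141600 zł × 25% = 285400 zł

285400 zł > 123312 zł, so the alternative minimum tax is the binding amount.

285400 zł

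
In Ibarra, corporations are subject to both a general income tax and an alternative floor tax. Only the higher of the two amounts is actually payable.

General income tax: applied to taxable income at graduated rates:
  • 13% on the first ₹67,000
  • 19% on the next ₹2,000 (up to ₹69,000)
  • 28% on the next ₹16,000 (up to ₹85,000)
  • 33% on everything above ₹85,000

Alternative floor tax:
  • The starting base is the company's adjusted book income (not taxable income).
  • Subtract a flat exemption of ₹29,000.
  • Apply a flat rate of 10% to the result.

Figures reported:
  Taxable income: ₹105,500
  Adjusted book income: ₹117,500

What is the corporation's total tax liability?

General income tax:
  ₹67,000 × 13% = ₹8,710
  ₹2,000 × 19% = ₹380
  ₹16,000 × 28% = ₹4,480
  ₹20,500 × 33% = ₹6,765
  → ₹20,335

Alternative floor tax:
  Base (adjusted book income): ₹117,500
  Less exemption ₹29,000 → base ₹88,500
  ₹88,500 × 10% = ₹8,850

₹20,335 > ₹8,850, so the general income tax governs.

₹20,335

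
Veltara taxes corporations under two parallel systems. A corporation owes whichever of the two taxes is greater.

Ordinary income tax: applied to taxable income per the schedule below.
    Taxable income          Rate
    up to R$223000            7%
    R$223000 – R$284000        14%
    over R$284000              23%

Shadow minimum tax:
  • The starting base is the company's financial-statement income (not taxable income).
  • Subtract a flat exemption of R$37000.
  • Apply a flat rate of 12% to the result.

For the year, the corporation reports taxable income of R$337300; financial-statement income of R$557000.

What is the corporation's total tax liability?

Shadow minimum tax:
  Base (financial-statement income): R$557000
  Less exemption R$37000 → base R$520000
  R$520000 × 12% = R$62400

Ordinary income tax:
  R$223000 × 7% = R$15610
  R$61000 × 14% = R$8540
  R$53300 × 23% = R$12259
  → R$36409

R$62400 > R$36409, so the shadow minimum tax is the binding amount.

R$62400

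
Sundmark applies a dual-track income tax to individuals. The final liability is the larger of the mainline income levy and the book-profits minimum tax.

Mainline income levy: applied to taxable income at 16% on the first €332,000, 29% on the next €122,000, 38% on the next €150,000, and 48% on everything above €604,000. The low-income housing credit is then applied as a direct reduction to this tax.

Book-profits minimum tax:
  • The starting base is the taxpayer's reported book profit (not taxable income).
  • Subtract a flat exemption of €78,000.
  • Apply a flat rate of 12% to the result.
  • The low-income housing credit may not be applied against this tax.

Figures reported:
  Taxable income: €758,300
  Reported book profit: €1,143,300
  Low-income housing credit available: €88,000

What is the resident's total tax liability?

Book-profits minimum tax:
  Base (reported book profit): €1,143,300
  Less exemption €78,000 → base €1,065,300
  €1,065,300 × 12% = €127,836

Mainline income levy:
  €332,000 × 16% = €53,120
  €122,000 × 29% = €35,380
  €150,000 × 38% = €57,000
  €154,300 × 48% = €74,064
  → €219,564
  Less low-income housing credit €88,000 → €131,564

€131,564 > €127,836, so the mainline income levy governs.

€131,564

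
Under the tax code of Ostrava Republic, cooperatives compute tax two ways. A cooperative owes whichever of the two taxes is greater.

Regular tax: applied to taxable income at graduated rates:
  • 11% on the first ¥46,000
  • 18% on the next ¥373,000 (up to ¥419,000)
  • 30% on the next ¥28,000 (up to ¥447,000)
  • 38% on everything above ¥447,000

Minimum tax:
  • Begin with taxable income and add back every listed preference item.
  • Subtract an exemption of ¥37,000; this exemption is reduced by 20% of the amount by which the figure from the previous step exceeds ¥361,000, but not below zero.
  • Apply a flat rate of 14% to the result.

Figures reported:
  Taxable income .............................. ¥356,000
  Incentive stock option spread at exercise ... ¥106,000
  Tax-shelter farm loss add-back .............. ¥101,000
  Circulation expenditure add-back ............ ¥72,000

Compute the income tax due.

Regular tax:
  ¥46,000 × 11% = ¥5,060
  ¥310,000 × 18% = ¥55,800
  → ¥60,860

Minimum tax:
  Adjusted income: ¥356,000 + ¥106,000 + ¥101,000 + ¥72,000 = ¥635,000
  Exemption: 20% × (¥635,000 − ¥361,000) = ¥54,800 ≥ ¥37,000, so the exemption is fully phased out
  Base: ¥635,000 − ¥0 = ¥635,000
  ¥635,000 × 14% = ¥88,900

¥88,900 > ¥60,860, so the minimum tax is the binding amount.

¥88,900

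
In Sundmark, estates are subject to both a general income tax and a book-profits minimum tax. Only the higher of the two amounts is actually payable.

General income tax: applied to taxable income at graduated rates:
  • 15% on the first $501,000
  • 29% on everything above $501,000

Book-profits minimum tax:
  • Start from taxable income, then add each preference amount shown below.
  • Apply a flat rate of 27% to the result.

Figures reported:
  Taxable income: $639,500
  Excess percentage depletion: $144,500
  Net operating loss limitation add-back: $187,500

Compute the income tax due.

Book-profits minimum tax:
  Adjusted income: $639,500 + $144,500 + $187,500 = $971,500
  $971,500 × 27% = $262,305

General income tax:
  $501,000 × 15% = $75,150
  $138,500 × 29% = $40,165
  → $115,315

$262,305 > $115,315, so the book-profits minimum tax is the binding amount.

$262,305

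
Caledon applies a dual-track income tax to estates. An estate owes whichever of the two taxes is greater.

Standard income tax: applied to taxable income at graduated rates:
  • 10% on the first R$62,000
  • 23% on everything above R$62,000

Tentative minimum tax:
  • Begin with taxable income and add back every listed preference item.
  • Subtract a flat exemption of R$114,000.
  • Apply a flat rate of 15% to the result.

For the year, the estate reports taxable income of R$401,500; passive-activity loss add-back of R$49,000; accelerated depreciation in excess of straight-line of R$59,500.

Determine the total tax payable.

R$84,285

Tentative minimum tax:
  Adjusted income: R$401,500 + R$49,000 + R$59,500 = R$510,000
  Less exemption R$114,000 → base R$396,000
  R$396,000 × 15% = R$59,400

Standard income tax:
  R$62,000 × 10% = R$6,200
  R$339,500 × 23% = R$78,085
  → R$84,285

R$84,285 > R$59,400, so the standard income tax governs.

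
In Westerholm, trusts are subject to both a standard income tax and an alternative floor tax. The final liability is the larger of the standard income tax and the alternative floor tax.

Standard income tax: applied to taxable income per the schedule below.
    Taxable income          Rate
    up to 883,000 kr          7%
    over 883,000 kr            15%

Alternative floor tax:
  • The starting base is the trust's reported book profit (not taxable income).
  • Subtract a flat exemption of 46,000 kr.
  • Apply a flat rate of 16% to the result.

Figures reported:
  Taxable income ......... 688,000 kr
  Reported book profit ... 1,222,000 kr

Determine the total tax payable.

188,160 kr

Alternative floor tax:
  Base (reported book profit): 1,222,000 kr
  Less exemption 46,000 kr → base 1,176,000 kr
  1,176,000 kr × 16% = 188,160 kr

Standard income tax:
  688,000 kr × 7% = 48,160 kr

188,160 kr > 48,160 kr, so the alternative floor tax is the binding amount.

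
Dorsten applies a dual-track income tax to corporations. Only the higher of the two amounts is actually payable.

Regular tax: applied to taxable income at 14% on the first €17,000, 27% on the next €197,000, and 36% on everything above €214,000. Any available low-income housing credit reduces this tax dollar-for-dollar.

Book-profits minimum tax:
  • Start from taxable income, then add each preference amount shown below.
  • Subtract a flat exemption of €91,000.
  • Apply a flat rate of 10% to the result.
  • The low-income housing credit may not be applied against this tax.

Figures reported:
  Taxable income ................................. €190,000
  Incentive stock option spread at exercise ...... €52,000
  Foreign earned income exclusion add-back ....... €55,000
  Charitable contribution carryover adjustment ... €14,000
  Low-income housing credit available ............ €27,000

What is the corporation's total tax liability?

€22,090

Book-profits minimum tax:
  Adjusted income: €190,000 + €52,000 + €55,000 + €14,000 = €311,000
  Less exemption €91,000 → base €220,000
  €220,000 × 10% = €22,000

Regular tax:
  €17,000 × 14% = €2,380
  €173,000 × 27% = €46,710
  → €49,090
  Less low-income housing credit €27,000 → €22,090

€22,090 > €22,000, so the regular tax governs.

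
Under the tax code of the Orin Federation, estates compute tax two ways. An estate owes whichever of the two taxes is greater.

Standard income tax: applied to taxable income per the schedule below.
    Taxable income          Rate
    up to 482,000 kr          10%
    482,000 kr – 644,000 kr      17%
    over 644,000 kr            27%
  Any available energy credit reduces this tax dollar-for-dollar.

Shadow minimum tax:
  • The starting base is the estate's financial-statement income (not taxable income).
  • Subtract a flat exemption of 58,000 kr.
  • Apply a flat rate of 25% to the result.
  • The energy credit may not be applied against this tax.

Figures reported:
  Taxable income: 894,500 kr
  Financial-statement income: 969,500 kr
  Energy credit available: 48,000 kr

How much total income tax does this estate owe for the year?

227,875 kr

Shadow minimum tax:
  Base (financial-statement income): 969,500 kr
  Less exemption 58,000 kr → base 911,500 kr
  911,500 kr × 25% = 227,875 kr

Standard income tax:
  482,000 kr × 10% = 48,200 kr
  162,000 kr × 17% = 27,540 kr
  250,500 kr × 27% = 67,635 kr
  → 143,375 kr
  Less energy credit 48,000 kr → 95,375 kr

227,875 kr > 95,375 kr, so the shadow minimum tax is the binding amount.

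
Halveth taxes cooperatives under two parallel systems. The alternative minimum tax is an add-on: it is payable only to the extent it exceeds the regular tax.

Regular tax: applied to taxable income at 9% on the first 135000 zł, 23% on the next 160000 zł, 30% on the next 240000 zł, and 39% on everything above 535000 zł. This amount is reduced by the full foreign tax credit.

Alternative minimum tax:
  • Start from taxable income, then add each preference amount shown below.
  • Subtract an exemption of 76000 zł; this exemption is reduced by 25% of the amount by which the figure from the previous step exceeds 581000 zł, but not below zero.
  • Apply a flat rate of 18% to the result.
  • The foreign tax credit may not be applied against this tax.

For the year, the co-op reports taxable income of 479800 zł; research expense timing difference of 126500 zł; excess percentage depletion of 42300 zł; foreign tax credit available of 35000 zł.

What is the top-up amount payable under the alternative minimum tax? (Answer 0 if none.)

36720 zł

Alternative minimum tax:
  Adjusted income: 479800 zł + 126500 zł + 42300 zł = 648600 zł
  Exemption: 76000 zł − 25% × (648600 zł − 581000 zł) = 76000 zł − 16900 zł = 59100 zł
  Base: 648600 zł − 59100 zł = 589500 zł
  589500 zł × 18% = 106110 zł

Regular tax:
  135000 zł × 9% = 12150 zł
  160000 zł × 23% = 36800 zł
  184800 zł × 30% = 55440 zł
  → 104390 zł
  Less foreign tax credit 35000 zł → 69390 zł

Excess of alternative minimum tax over regular tax: 106110 zł − 69390 zł = 36720 zł.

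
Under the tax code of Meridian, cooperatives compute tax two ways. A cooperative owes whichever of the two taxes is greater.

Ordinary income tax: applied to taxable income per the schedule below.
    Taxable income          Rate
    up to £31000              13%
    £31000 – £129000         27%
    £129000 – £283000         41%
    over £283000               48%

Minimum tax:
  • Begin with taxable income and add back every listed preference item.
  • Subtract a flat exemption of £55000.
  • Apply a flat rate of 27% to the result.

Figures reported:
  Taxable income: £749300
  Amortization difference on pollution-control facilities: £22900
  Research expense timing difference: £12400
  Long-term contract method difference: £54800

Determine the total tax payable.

Ordinary income tax:
  £31000 × 13% = £4030
  £98000 × 27% = £26460
  £154000 × 41% = £63140
  £466300 × 48% = £223824
  → £317454

Minimum tax:
  Adjusted income: £749300 + £22900 + £12400 + £54800 = £839400
  Less exemption £55000 → base £784400
  £784400 × 27% = £211788

£317454 > £211788, so the ordinary income tax governs.

£317454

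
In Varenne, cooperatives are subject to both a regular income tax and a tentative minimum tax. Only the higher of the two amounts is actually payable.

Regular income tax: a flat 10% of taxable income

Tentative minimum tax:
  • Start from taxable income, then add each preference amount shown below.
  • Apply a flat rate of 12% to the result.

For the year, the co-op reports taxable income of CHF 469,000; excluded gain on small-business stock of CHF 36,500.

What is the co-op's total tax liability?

Regular income tax:
  CHF 469,000 × 10% = CHF 46,900

Tentative minimum tax:
  Adjusted income: CHF 469,000 + CHF 36,500 = CHF 505,500
  CHF 505,500 × 12% = CHF 60,660

CHF 60,660 > CHF 46,900, so the tentative minimum tax is the binding amount.

CHF 60,660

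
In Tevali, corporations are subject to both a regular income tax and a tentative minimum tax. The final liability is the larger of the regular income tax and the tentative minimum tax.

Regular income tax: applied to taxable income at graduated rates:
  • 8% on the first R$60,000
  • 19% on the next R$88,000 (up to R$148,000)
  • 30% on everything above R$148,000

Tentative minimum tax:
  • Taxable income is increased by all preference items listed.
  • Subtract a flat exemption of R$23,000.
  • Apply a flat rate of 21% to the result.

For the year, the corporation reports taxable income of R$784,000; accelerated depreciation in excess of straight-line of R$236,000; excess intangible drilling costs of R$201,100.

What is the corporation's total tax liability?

R$251,601

Tentative minimum tax:
  Adjusted income: R$784,000 + R$236,000 + R$201,100 = R$1,221,100
  Less exemption R$23,000 → base R$1,198,100
  R$1,198,100 × 21% = R$251,601

Regular income tax:
  R$60,000 × 8% = R$4,800
  R$88,000 × 19% = R$16,720
  R$636,000 × 30% = R$190,800
  → R$212,320

R$251,601 > R$212,320, so the tentative minimum tax is the binding amount.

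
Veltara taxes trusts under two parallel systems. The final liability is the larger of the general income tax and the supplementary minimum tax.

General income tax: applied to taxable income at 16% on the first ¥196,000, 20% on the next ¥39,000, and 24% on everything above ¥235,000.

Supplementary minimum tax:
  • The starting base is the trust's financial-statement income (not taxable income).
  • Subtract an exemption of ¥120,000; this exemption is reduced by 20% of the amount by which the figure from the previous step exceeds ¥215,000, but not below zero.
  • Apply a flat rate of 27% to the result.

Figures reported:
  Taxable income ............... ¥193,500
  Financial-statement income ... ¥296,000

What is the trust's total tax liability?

General income tax:
  ¥193,500 × 16% = ¥30,960

Supplementary minimum tax:
  Base (financial-statement income): ¥296,000
  Exemption: ¥120,000 − 20% × (¥296,000 − ¥215,000) = ¥120,000 − ¥16,200 = ¥103,800
  Base: ¥296,000 − ¥103,800 = ¥192,200
  ¥192,200 × 27% = ¥51,894

¥51,894 > ¥30,960, so the supplementary minimum tax is the binding amount.

¥51,894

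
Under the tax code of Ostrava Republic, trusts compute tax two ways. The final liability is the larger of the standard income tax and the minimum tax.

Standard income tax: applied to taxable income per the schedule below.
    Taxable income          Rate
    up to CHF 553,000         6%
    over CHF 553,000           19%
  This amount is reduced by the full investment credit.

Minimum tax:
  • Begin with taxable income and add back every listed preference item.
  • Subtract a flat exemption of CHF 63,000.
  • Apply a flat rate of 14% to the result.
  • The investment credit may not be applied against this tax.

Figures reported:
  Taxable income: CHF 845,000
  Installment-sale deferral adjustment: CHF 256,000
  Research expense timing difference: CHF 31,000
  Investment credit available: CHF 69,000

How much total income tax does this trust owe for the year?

CHF 149,660

Minimum tax:
  Adjusted income: CHF 845,000 + CHF 256,000 + CHF 31,000 = CHF 1,132,000
  Less exemption CHF 63,000 → base CHF 1,069,000
  CHF 1,069,000 × 14% = CHF 149,660

Standard income tax:
  CHF 553,000 × 6% = CHF 33,180
  CHF 292,000 × 19% = CHF 55,480
  → CHF 88,660
  Less investment credit CHF 69,000 → CHF 19,660

CHF 149,660 > CHF 19,660, so the minimum tax is the binding amount.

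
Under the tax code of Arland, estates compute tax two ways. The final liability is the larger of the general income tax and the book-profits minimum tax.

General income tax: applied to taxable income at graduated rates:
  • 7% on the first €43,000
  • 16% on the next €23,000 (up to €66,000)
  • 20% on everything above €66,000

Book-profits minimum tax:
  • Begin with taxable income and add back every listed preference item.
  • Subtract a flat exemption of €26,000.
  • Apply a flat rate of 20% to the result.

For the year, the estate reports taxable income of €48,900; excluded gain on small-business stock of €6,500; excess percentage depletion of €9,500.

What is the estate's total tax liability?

Book-profits minimum tax:
  Adjusted income: €48,900 + €6,500 + €9,500 = €64,900
  Less exemption €26,000 → base €38,900
  €38,900 × 20% = €7,780

General income tax:
  €43,000 × 7% = €3,010
  €5,900 × 16% = €944
  → €3,954

€7,780 > €3,954, so the book-profits minimum tax is the binding amount.

€7,780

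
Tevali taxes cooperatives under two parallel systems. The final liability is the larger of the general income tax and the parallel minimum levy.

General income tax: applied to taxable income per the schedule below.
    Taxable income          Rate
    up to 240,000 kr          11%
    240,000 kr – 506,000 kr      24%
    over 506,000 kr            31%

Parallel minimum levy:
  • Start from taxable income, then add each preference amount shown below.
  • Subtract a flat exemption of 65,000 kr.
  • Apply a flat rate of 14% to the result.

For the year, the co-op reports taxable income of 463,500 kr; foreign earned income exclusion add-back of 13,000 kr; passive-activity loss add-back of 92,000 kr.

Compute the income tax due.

Parallel minimum levy:
  Adjusted income: 463,500 kr + 13,000 kr + 92,000 kr = 568,500 kr
  Less exemption 65,000 kr → base 503,500 kr
  503,500 kr × 14% = 70,490 kr

General income tax:
  240,000 kr × 11% = 26,400 kr
  223,500 kr × 24% = 53,640 kr
  → 80,040 kr

80,040 kr > 70,490 kr, so the general income tax governs.

80,040 kr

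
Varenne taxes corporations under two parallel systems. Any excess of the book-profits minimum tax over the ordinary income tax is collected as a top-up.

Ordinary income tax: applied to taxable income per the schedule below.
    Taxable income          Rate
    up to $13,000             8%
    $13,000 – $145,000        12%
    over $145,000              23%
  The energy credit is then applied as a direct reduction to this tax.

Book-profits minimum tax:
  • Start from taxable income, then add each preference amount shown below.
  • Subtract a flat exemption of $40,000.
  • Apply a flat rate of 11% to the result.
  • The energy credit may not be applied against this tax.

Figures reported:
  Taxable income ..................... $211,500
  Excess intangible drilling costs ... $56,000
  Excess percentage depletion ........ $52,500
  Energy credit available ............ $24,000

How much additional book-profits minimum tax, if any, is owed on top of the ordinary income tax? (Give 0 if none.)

$22,625

Ordinary income tax:
  $13,000 × 8% = $1,040
  $132,000 × 12% = $15,840
  $66,500 × 23% = $15,295
  → $32,175
  Less energy credit $24,000 → $8,175

Book-profits minimum tax:
  Adjusted income: $211,500 + $56,000 + $52,500 = $320,000
  Less exemption $40,000 → base $280,000
  $280,000 × 11% = $30,800

Excess of book-profits minimum tax over ordinary income tax: $30,800 − $8,175 = $22,625.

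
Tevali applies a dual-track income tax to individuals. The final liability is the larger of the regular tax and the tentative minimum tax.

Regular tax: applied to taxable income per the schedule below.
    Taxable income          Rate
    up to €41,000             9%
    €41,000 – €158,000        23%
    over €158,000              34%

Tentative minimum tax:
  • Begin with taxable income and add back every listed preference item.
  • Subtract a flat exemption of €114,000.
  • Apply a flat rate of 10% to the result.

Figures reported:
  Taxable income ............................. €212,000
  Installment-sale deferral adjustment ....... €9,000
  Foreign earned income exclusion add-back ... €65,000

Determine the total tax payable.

Tentative minimum tax:
  Adjusted income: €212,000 + €9,000 + €65,000 = €286,000
  Less exemption €114,000 → base €172,000
  €172,000 × 10% = €17,200

Regular tax:
  €41,000 × 9% = €3,690
  €117,000 × 23% = €26,910
  €54,000 × 34% = €18,360
  → €48,960

€48,960 > €17,200, so the regular tax governs.

€48,960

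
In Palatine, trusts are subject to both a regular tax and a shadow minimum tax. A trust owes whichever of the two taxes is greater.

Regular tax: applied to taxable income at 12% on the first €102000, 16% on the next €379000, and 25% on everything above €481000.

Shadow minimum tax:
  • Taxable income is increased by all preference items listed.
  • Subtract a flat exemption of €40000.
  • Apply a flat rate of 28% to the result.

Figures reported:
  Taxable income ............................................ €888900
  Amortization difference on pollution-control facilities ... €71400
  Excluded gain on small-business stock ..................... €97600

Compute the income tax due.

€285012

Regular tax:
  €102000 × 12% = €12240
  €379000 × 16% = €60640
  €407900 × 25% = €101975
  → €174855

Shadow minimum tax:
  Adjusted income: €888900 + €71400 + €97600 = €1057900
  Less exemption €40000 → base €1017900
  €1017900 × 28% = €285012

€285012 > €174855, so the shadow minimum tax is the binding amount.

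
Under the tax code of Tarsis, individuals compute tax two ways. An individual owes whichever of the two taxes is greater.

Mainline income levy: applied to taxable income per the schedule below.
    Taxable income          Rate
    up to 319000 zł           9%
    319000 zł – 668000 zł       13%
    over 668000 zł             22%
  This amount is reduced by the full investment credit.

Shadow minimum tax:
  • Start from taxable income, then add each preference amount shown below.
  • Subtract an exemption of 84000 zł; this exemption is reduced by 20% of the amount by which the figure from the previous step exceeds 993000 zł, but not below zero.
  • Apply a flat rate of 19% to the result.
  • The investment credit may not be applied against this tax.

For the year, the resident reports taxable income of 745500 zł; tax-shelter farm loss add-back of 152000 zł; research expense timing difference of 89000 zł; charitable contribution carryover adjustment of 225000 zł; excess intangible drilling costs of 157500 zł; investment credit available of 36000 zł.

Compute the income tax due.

Mainline income levy:
  319000 zł × 9% = 28710 zł
  349000 zł × 13% = 45370 zł
  77500 zł × 22% = 17050 zł
  → 91130 zł
  Less investment credit 36000 zł → 55130 zł

Shadow minimum tax:
  Adjusted income: 745500 zł + 152000 zł + 89000 zł + 225000 zł + 157500 zł = 1369000 zł
  Exemption: 84000 zł − 20% × (1369000 zł − 993000 zł) = 84000 zł − 75200 zł = 8800 zł
  Base: 1369000 zł − 8800 zł = 1360200 zł
  1360200 zł × 19% = 258438 zł

258438 zł > 55130 zł, so the shadow minimum tax is the binding amount.

258438 zł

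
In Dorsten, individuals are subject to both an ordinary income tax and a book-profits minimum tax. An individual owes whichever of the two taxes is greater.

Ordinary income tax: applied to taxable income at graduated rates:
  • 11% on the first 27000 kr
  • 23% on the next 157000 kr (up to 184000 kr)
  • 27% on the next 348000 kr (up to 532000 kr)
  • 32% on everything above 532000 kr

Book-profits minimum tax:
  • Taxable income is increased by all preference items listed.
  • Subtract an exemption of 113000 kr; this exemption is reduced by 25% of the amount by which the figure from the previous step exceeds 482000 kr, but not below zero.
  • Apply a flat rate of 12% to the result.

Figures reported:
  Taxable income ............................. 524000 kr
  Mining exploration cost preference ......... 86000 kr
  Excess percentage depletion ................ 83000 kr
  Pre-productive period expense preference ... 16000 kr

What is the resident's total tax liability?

130880 kr

Ordinary income tax:
  27000 kr × 11% = 2970 kr
  157000 kr × 23% = 36110 kr
  340000 kr × 27% = 91800 kr
  → 130880 kr

Book-profits minimum tax:
  Adjusted income: 524000 kr + 86000 kr + 83000 kr + 16000 kr = 709000 kr
  Exemption: 113000 kr − 25% × (709000 kr − 482000 kr) = 113000 kr − 56750 kr = 56250 kr
  Base: 709000 kr − 56250 kr = 652750 kr
  652750 kr × 12% = 78330 kr

130880 kr > 78330 kr, so the ordinary income tax governs.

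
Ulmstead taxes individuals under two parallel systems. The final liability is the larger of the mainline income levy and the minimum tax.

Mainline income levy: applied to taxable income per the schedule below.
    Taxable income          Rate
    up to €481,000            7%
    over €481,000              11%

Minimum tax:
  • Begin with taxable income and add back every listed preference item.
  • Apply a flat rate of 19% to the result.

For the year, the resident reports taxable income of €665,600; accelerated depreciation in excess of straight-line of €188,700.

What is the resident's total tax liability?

Mainline income levy:
  €481,000 × 7% = €33,670
  €184,600 × 11% = €20,306
  → €53,976

Minimum tax:
  Adjusted income: €665,600 + €188,700 = €854,300
  €854,300 × 19% = €162,317

€162,317 > €53,976, so the minimum tax is the binding amount.

€162,317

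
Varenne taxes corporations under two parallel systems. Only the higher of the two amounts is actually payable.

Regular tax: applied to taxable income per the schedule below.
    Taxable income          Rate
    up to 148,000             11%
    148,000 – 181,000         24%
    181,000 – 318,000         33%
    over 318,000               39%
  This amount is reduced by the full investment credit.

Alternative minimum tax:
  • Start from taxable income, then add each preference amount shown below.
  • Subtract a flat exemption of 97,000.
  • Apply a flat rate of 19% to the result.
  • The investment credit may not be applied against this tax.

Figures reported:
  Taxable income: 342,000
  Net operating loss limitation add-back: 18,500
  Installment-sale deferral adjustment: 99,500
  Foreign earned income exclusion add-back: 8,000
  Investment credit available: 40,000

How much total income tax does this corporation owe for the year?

70,490

Regular tax:
  148,000 × 11% = 16,280
  33,000 × 24% = 7,920
  137,000 × 33% = 45,210
  24,000 × 39% = 9,360
  → 78,770
  Less investment credit 40,000 → 38,770

Alternative minimum tax:
  Adjusted income: 342,000 + 18,500 + 99,500 + 8,000 = 468,000
  Less exemption 97,000 → base 371,000
  371,000 × 19% = 70,490

70,490 > 38,770, so the alternative minimum tax is the binding amount.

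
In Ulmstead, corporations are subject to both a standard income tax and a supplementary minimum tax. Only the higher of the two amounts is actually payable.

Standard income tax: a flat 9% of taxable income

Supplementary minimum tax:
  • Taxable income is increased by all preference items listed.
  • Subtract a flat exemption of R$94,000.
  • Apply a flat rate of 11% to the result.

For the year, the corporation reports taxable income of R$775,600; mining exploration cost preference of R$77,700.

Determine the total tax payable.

R$83,523

Supplementary minimum tax:
  Adjusted income: R$775,600 + R$77,700 = R$853,300
  Less exemption R$94,000 → base R$759,300
  R$759,300 × 11% = R$83,523

Standard income tax:
  R$775,600 × 9% = R$69,804

R$83,523 > R$69,804, so the supplementary minimum tax is the binding amount.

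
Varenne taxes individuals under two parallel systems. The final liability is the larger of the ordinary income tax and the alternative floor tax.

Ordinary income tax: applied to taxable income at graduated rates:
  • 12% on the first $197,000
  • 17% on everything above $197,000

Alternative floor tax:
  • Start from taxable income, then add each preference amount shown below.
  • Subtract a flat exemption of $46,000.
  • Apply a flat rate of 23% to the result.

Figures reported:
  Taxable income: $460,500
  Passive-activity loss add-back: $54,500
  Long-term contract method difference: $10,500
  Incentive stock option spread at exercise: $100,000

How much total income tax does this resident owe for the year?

$133,285

Ordinary income tax:
  $197,000 × 12% = $23,640
  $263,500 × 17% = $44,795
  → $68,435

Alternative floor tax:
  Adjusted income: $460,500 + $54,500 + $10,500 + $100,000 = $625,500
  Less exemption $46,000 → base $579,500
  $579,500 × 23% = $133,285

$133,285 > $68,435, so the alternative floor tax is the binding amount.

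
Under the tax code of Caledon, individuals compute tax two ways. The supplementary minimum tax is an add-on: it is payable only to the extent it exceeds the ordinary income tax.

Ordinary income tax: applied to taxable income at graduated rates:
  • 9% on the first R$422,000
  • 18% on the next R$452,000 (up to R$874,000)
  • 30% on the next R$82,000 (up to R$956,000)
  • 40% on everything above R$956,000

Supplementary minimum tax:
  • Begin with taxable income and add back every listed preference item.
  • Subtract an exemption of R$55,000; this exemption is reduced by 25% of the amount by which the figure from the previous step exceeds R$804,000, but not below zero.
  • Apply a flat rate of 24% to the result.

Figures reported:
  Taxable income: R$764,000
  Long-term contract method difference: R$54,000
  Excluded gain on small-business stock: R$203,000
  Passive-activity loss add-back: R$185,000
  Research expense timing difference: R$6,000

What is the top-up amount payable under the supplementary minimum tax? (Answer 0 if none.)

Ordinary income tax:
  R$422,000 × 9% = R$37,980
  R$342,000 × 18% = R$61,560
  → R$99,540

Supplementary minimum tax:
  Adjusted income: R$764,000 + R$54,000 + R$203,000 + R$185,000 + R$6,000 = R$1,212,000
  Exemption: 25% × (R$1,212,000 − R$804,000) = R$102,000 ≥ R$55,000, so the exemption is fully phased out
  Base: R$1,212,000 − R$0 = R$1,212,000
  R$1,212,000 × 24% = R$290,880

Excess of supplementary minimum tax over ordinary income tax: R$290,880 − R$99,540 = R$191,340.

R$191,340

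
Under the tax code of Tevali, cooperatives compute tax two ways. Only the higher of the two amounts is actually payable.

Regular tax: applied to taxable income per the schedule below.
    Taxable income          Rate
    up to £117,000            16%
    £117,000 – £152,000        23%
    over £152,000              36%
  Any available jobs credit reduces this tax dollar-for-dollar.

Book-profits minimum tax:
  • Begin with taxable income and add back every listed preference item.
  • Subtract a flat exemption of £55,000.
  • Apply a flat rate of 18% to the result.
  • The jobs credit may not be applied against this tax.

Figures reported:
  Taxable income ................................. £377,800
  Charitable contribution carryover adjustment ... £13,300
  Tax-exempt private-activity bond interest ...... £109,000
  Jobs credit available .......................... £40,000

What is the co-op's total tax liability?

Book-profits minimum tax:
  Adjusted income: £377,800 + £13,300 + £109,000 = £500,100
  Less exemption £55,000 → base £445,100
  £445,100 × 18% = £80,118

Regular tax:
  £117,000 × 16% = £18,720
  £35,000 × 23% = £8,050
  £225,800 × 36% = £81,288
  → £108,058
  Less jobs credit £40,000 → £68,058

£80,118 > £68,058, so the book-profits minimum tax is the binding amount.

£80,118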